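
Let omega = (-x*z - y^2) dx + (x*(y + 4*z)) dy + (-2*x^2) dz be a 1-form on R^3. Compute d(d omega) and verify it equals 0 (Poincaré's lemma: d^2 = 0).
d(d omega) = 0

Step 1: d omega = sum_{i<j} (∂f_j/∂x_i - ∂f_i/∂x_j) dx_i ∧ dx_j:
  coeff of dx ∧ dy: 3*y + 4*z
  coeff of dx ∧ dz: -3*x
  coeff of dy ∧ dz: -4*x
Step 2: Apply d again to each 2-form coefficient. The only possible 3-form in R^3 is dx ∧ dy ∧ dz, with coefficient
  ∂(coeff of dy∧dz)/∂x - ∂(coeff of dx∧dz)/∂y + ∂(coeff of dx∧dy)/∂z
  = ∂/∂x (-4*x) - ∂/∂y (-3*x) + ∂/∂z (3*y + 4*z).
Each of these terms simplifies to sums of mixed partials that cancel in pairs. The result is 0 (by equality of mixed partials for smooth functions — Schwarz / Clairaut).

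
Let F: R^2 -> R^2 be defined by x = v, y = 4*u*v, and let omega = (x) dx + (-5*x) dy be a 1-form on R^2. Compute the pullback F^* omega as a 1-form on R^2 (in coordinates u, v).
F^* omega = (-20*v^2) du + (v*(1 - 20*u)) dv

Using F^*(f dg) = (f ∘ F) d(g ∘ F), substitute each coordinate x_i by F_i(u, v) in f_i, and replace dx_i by d F_i = (∂F_i/∂u) du + (∂F_i/∂v) dv.
  For the x component: f_1(F) = v; d F_1 = (0) du + (1) dv
  For the y component: f_2(F) = -5*v; d F_2 = (4*v) du + (4*u) dv
Combining and collecting du, dv coefficients:
  coeff of du: -20*v^2
  coeff of dv: v*(1 - 20*u)
F^* omega = (-20*v^2) du + (v*(1 - 20*u)) dv.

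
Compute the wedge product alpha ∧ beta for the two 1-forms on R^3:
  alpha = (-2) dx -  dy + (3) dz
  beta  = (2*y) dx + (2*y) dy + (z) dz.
alpha ∧ beta = (-2*y) dx ∧ dy + (-6*y - 2*z) dx ∧ dz + (-6*y - z) dy ∧ dz

Distribute the wedge, using dx_i ∧ dx_j = -dx_j ∧ dx_i and dx_i ∧ dx_i = 0. For each pair (i, j) with i < j, the coefficient of dx_i ∧ dx_j in alpha ∧ beta is (alpha_i * beta_j - alpha_j * beta_i). Collecting: alpha ∧ beta = (-2*y) dx ∧ dy + (-6*y - 2*z) dx ∧ dz + (-6*y - z) dy ∧ dz.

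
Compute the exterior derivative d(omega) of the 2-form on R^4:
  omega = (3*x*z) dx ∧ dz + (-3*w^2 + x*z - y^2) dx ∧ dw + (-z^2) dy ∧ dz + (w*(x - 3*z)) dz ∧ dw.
d(omega) = (2*y) dx ∧ dy ∧ dw + (w - x) dx ∧ dz ∧ dw

For a 2-form omega = sum_{i<j} g_{ij} dx_i ∧ dx_j, the exterior derivative is
  d(omega) = sum_{i<j} d(g_{ij}) ∧ dx_i ∧ dx_j = sum_{i<j, k} (∂g_{ij}/∂x_k) dx_k ∧ dx_i ∧ dx_j.
Expand each term, using dx_k ∧ dx_i ∧ dx_j = sgn(permutation) dx_{(a)} ∧ dx_{(b)} ∧ dx_{(c)} with (a < b < c) sorted:
  d(-3*w^2 + x*z - y^2) includes (∂/∂y)(-3*w^2 + x*z - y^2) dy = (-2*y) dy, which multiplied by dx ∧ dw gives (2*y) dx ∧ dy ∧ dw
  d(-3*w^2 + x*z - y^2) includes (∂/∂z)(-3*w^2 + x*z - y^2) dz = (x) dz, which multiplied by dx ∧ dw gives (-x) dx ∧ dz ∧ dw
  d(w*(x - 3*z)) includes (∂/∂x)(w*(x - 3*z)) dx = (w) dx, which multiplied by dz ∧ dw gives (w) dx ∧ dz ∧ dw
Collecting like 3-forms: d(omega) = (2*y) dx ∧ dy ∧ dw + (w - x) dx ∧ dz ∧ dw.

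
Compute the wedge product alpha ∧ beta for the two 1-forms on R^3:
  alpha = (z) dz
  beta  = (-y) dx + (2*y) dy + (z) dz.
alpha ∧ beta = (y*z) dx ∧ dz + (-2*y*z) dy ∧ dz

Distribute the wedge, using dx_i ∧ dx_j = -dx_j ∧ dx_i and dx_i ∧ dx_i = 0. For each pair (i, j) with i < j, the coefficient of dx_i ∧ dx_j in alpha ∧ beta is (alpha_i * beta_j - alpha_j * beta_i). Collecting: alpha ∧ beta = (y*z) dx ∧ dz + (-2*y*z) dy ∧ dz.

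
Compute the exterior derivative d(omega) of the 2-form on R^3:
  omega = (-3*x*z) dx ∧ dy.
d(omega) = (-3*x) dx ∧ dy ∧ dz

For a 2-form omega = sum_{i<j} g_{ij} dx_i ∧ dx_j, the exterior derivative is
  d(omega) = sum_{i<j} d(g_{ij}) ∧ dx_i ∧ dx_j = sum_{i<j, k} (∂g_{ij}/∂x_k) dx_k ∧ dx_i ∧ dx_j.
Expand each term, using dx_k ∧ dx_i ∧ dx_j = sgn(permutation) dx_{(a)} ∧ dx_{(b)} ∧ dx_{(c)} with (a < b < c) sorted:
  d(-3*x*z) includes (∂/∂z)(-3*x*z) dz = (-3*x) dz, which multiplied by dx ∧ dy gives (-3*x) dx ∧ dy ∧ dz
Collecting like 3-forms: d(omega) = (-3*x) dx ∧ dy ∧ dz.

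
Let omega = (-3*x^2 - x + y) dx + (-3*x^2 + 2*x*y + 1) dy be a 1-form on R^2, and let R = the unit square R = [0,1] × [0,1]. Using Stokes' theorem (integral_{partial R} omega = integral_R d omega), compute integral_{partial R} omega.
integral_(partial R) omega = -3

Stokes: integral_partial_R omega = integral_R d omega with d omega = (∂Q/∂x - ∂P/∂y) dx ∧ dy.
  ∂Q/∂x = -6*x + 2*y
  ∂P/∂y = 1
  integrand = ∂Q/∂x - ∂P/∂y = -6*x + 2*y - 1.
Integrating over R: integral_0^1 integral_0^1 (-6*x + 2*y - 1) dx dy = -3.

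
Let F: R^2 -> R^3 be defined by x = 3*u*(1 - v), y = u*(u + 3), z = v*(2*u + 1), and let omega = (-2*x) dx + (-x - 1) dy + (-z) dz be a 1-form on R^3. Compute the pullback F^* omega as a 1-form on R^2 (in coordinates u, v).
F^* omega = (6*u^2*v - 6*u^2 - 22*u*v^2 + 45*u*v - 29*u - 2*v^2 - 3) du + (-22*u^2*v + 18*u^2 - 4*u*v - v) dv

Using F^*(f dg) = (f ∘ F) d(g ∘ F), substitute each coordinate x_i by F_i(u, v) in f_i, and replace dx_i by d F_i = (∂F_i/∂u) du + (∂F_i/∂v) dv.
  For the x component: f_1(F) = 6*u*(v - 1); d F_1 = (3 - 3*v) du + (-3*u) dv
  For the y component: f_2(F) = 3*u*v - 3*u - 1; d F_2 = (2*u + 3) du + (0) dv
  For the z component: f_3(F) = v*(-2*u - 1); d F_3 = (2*v) du + (2*u + 1) dv
Combining and collecting du, dv coefficients:
  coeff of du: 6*u^2*v - 6*u^2 - 22*u*v^2 + 45*u*v - 29*u - 2*v^2 - 3
  coeff of dv: -22*u^2*v + 18*u^2 - 4*u*v - v
F^* omega = (6*u^2*v - 6*u^2 - 22*u*v^2 + 45*u*v - 29*u - 2*v^2 - 3) du + (-22*u^2*v + 18*u^2 - 4*u*v - v) dv.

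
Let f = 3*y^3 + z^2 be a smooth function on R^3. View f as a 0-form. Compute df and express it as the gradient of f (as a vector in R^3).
df = (0) dx + (9*y^2) dy + (2*z) dz; grad f = (0, 9*y^2, 2*z)

For a 0-form f, d f = (∂f/∂x) dx + (∂f/∂y) dy + (∂f/∂z) dz. The components of the vector representation are exactly the entries of grad f in Cartesian coordinates:
  ∂f/∂x = 0
  ∂f/∂y = 9*y^2
  ∂f/∂z = 2*z.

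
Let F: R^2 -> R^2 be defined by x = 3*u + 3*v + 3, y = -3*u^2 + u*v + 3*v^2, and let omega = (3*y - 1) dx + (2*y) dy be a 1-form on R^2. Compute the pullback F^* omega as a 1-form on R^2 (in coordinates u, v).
F^* omega = (36*u^3 - 18*u^2*v - 27*u^2 - 34*u*v^2 + 9*u*v + 6*v^3 + 27*v^2 - 3) du + (-6*u^3 - 34*u^2*v - 27*u^2 + 18*u*v^2 + 9*u*v + 36*v^3 + 27*v^2 - 3) dv

Using F^*(f dg) = (f ∘ F) d(g ∘ F), substitute each coordinate x_i by F_i(u, v) in f_i, and replace dx_i by d F_i = (∂F_i/∂u) du + (∂F_i/∂v) dv.
  For the x component: f_1(F) = -9*u^2 + 3*u*v + 9*v^2 - 1; d F_1 = (3) du + (3) dv
  For the y component: f_2(F) = -6*u^2 + 2*u*v + 6*v^2; d F_2 = (-6*u + v) du + (u + 6*v) dv
Combining and collecting du, dv coefficients:
  coeff of du: 36*u^3 - 18*u^2*v - 27*u^2 - 34*u*v^2 + 9*u*v + 6*v^3 + 27*v^2 - 3
  coeff of dv: -6*u^3 - 34*u^2*v - 27*u^2 + 18*u*v^2 + 9*u*v + 36*v^3 + 27*v^2 - 3
F^* omega = (36*u^3 - 18*u^2*v - 27*u^2 - 34*u*v^2 + 9*u*v + 6*v^3 + 27*v^2 - 3) du + (-6*u^3 - 34*u^2*v - 27*u^2 + 18*u*v^2 + 9*u*v + 36*v^3 + 27*v^2 - 3) dv.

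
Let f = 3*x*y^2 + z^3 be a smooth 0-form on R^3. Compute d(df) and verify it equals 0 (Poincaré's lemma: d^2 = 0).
d(df) = 0

Step 1: df = sum_i (∂f/∂x_i) dx_i = (3*y^2) dx + (6*x*y) dy + (3*z^2) dz.
Step 2: Apply d again. Using the 1-form formula, the coefficient of dx ∧ dy in d(df) is ∂^2 f/∂x ∂y - ∂^2 f/∂y ∂x = (6*y) - (6*y) = 0 (equality of mixed partials for smooth f).
Similarly for dx ∧ dz and dy ∧ dz — all coefficients vanish. So d(df) = 0.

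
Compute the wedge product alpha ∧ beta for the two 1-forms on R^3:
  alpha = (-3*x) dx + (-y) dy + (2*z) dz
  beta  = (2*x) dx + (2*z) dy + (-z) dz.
alpha ∧ beta = (2*x*(y - 3*z)) dx ∧ dy + (-x*z) dx ∧ dz + (z*(y - 4*z)) dy ∧ dz

Distribute the wedge, using dx_i ∧ dx_j = -dx_j ∧ dx_i and dx_i ∧ dx_i = 0. For each pair (i, j) with i < j, the coefficient of dx_i ∧ dx_j in alpha ∧ beta is (alpha_i * beta_j - alpha_j * beta_i). Collecting: alpha ∧ beta = (2*x*(y - 3*z)) dx ∧ dy + (-x*z) dx ∧ dz + (z*(y - 4*z)) dy ∧ dz.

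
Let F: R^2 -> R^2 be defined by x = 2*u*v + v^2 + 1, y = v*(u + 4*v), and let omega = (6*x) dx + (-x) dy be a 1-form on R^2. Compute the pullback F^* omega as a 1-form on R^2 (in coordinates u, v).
F^* omega = (11*v*(2*u*v + v^2 + 1)) du + (22*u^2*v + 19*u*v^2 + 11*u + 4*v^3 + 4*v) dv

Using F^*(f dg) = (f ∘ F) d(g ∘ F), substitute each coordinate x_i by F_i(u, v) in f_i, and replace dx_i by d F_i = (∂F_i/∂u) du + (∂F_i/∂v) dv.
  For the x component: f_1(F) = 12*u*v + 6*v^2 + 6; d F_1 = (2*v) du + (2*u + 2*v) dv
  For the y component: f_2(F) = -2*u*v - v^2 - 1; d F_2 = (v) du + (u + 8*v) dv
Combining and collecting du, dv coefficients:
  coeff of du: 11*v*(2*u*v + v^2 + 1)
  coeff of dv: 22*u^2*v + 19*u*v^2 + 11*u + 4*v^3 + 4*v
F^* omega = (11*v*(2*u*v + v^2 + 1)) du + (22*u^2*v + 19*u*v^2 + 11*u + 4*v^3 + 4*v) dv.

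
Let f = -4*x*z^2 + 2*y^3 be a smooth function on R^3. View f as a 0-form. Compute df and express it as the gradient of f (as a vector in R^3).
df = (-4*z^2) dx + (6*y^2) dy + (-8*x*z) dz; grad f = (-4*z^2, 6*y^2, -8*x*z)

For a 0-form f, d f = (∂f/∂x) dx + (∂f/∂y) dy + (∂f/∂z) dz. The components of the vector representation are exactly the entries of grad f in Cartesian coordinates:
  ∂f/∂x = -4*z^2
  ∂f/∂y = 6*y^2
  ∂f/∂z = -8*x*z.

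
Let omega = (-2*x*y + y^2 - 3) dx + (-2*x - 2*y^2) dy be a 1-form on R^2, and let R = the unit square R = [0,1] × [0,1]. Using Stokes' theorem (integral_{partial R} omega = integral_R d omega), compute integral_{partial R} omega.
integral_(partial R) omega = -2

Stokes: integral_partial_R omega = integral_R d omega with d omega = (∂Q/∂x - ∂P/∂y) dx ∧ dy.
  ∂Q/∂x = -2
  ∂P/∂y = -2*x + 2*y
  integrand = ∂Q/∂x - ∂P/∂y = 2*x - 2*y - 2.
Integrating over R: integral_0^1 integral_0^1 (2*x - 2*y - 2) dx dy = -2.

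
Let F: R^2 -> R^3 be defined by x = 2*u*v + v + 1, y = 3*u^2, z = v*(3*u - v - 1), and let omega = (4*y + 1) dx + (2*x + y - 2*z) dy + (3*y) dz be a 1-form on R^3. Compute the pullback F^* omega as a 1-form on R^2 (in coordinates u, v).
F^* omega = (18*u^3 + 39*u^2*v + 12*u*v^2 + 24*u*v + 12*u + 2*v) du + (51*u^3 - 18*u^2*v + 3*u^2 + 2*u + 1) dv

Using F^*(f dg) = (f ∘ F) d(g ∘ F), substitute each coordinate x_i by F_i(u, v) in f_i, and replace dx_i by d F_i = (∂F_i/∂u) du + (∂F_i/∂v) dv.
  For the x component: f_1(F) = 12*u^2 + 1; d F_1 = (2*v) du + (2*u + 1) dv
  For the y component: f_2(F) = 3*u^2 - 2*u*v + 2*v^2 + 4*v + 2; d F_2 = (6*u) du + (0) dv
  For the z component: f_3(F) = 9*u^2; d F_3 = (3*v) du + (3*u - 2*v - 1) dv
Combining and collecting du, dv coefficients:
  coeff of du: 18*u^3 + 39*u^2*v + 12*u*v^2 + 24*u*v + 12*u + 2*v
  coeff of dv: 51*u^3 - 18*u^2*v + 3*u^2 + 2*u + 1
F^* omega = (18*u^3 + 39*u^2*v + 12*u*v^2 + 24*u*v + 12*u + 2*v) du + (51*u^3 - 18*u^2*v + 3*u^2 + 2*u + 1) dv.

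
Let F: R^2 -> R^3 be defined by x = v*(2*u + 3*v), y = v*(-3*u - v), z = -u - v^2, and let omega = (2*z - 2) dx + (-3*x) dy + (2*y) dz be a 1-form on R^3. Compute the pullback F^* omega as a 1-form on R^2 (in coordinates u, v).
F^* omega = (v*(18*u*v + 2*u + 23*v^2 + 2*v - 4)) du + (18*u^2*v - 4*u^2 + 47*u*v^2 - 12*u*v - 4*u + 10*v^3 - 12*v) dv

Using F^*(f dg) = (f ∘ F) d(g ∘ F), substitute each coordinate x_i by F_i(u, v) in f_i, and replace dx_i by d F_i = (∂F_i/∂u) du + (∂F_i/∂v) dv.
  For the x component: f_1(F) = -2*u - 2*v^2 - 2; d F_1 = (2*v) du + (2*u + 6*v) dv
  For the y component: f_2(F) = 3*v*(-2*u - 3*v); d F_2 = (-3*v) du + (-3*u - 2*v) dv
  For the z component: f_3(F) = 2*v*(-3*u - v); d F_3 = (-1) du + (-2*v) dv
Combining and collecting du, dv coefficients:
  coeff of du: v*(18*u*v + 2*u + 23*v^2 + 2*v - 4)
  coeff of dv: 18*u^2*v - 4*u^2 + 47*u*v^2 - 12*u*v - 4*u + 10*v^3 - 12*v
F^* omega = (v*(18*u*v + 2*u + 23*v^2 + 2*v - 4)) du + (18*u^2*v - 4*u^2 + 47*u*v^2 - 12*u*v - 4*u + 10*v^3 - 12*v) dv.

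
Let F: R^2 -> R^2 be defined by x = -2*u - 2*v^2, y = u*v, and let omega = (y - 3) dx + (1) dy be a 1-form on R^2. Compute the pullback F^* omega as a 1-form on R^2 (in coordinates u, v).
F^* omega = (-2*u*v + v + 6) du + (-4*u*v^2 + u + 12*v) dv

Using F^*(f dg) = (f ∘ F) d(g ∘ F), substitute each coordinate x_i by F_i(u, v) in f_i, and replace dx_i by d F_i = (∂F_i/∂u) du + (∂F_i/∂v) dv.
  For the x component: f_1(F) = u*v - 3; d F_1 = (-2) du + (-4*v) dv
  For the y component: f_2(F) = 1; d F_2 = (v) du + (u) dv
Combining and collecting du, dv coefficients:
  coeff of du: -2*u*v + v + 6
  coeff of dv: -4*u*v^2 + u + 12*v
F^* omega = (-2*u*v + v + 6) du + (-4*u*v^2 + u + 12*v) dv.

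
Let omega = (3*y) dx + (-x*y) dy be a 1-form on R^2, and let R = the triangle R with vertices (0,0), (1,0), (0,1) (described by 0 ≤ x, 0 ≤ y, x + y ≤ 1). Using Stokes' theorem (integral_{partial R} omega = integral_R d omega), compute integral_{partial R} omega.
integral_(partial R) omega = -5/3

Stokes: integral_partial_R omega = integral_R d omega with d omega = (∂Q/∂x - ∂P/∂y) dx ∧ dy.
  ∂Q/∂x = -y
  ∂P/∂y = 3
  integrand = ∂Q/∂x - ∂P/∂y = -y - 3.
Integrating over R: integral_0^1 integral_0^{1-x} (-y - 3) dy dx = -5/3.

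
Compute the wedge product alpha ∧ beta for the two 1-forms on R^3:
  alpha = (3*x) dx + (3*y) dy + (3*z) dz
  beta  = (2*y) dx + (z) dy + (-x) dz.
alpha ∧ beta = (3*x*z - 6*y^2) dx ∧ dy + (-3*x^2 - 6*y*z) dx ∧ dz + (-3*x*y - 3*z^2) dy ∧ dz

Distribute the wedge, using dx_i ∧ dx_j = -dx_j ∧ dx_i and dx_i ∧ dx_i = 0. For each pair (i, j) with i < j, the coefficient of dx_i ∧ dx_j in alpha ∧ beta is (alpha_i * beta_j - alpha_j * beta_i). Collecting: alpha ∧ beta = (3*x*z - 6*y^2) dx ∧ dy + (-3*x^2 - 6*y*z) dx ∧ dz + (-3*x*y - 3*z^2) dy ∧ dz.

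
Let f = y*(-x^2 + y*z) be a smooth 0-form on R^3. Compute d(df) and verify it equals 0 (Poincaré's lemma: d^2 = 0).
d(df) = 0

Step 1: df = sum_i (∂f/∂x_i) dx_i = (-2*x*y) dx + (-x^2 + 2*y*z) dy + (y^2) dz.
Step 2: Apply d again. Using the 1-form formula, the coefficient of dx ∧ dy in d(df) is ∂^2 f/∂x ∂y - ∂^2 f/∂y ∂x = (-2*x) - (-2*x) = 0 (equality of mixed partials for smooth f).
Similarly for dx ∧ dz and dy ∧ dz — all coefficients vanish. So d(df) = 0.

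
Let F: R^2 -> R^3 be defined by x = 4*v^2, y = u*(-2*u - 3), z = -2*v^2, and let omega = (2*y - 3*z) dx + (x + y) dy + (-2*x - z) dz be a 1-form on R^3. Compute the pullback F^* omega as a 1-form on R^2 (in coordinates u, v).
F^* omega = (8*u^3 + 18*u^2 - 16*u*v^2 + 9*u - 12*v^2) du + (8*v*(-4*u^2 - 6*u + 9*v^2)) dv

Using F^*(f dg) = (f ∘ F) d(g ∘ F), substitute each coordinate x_i by F_i(u, v) in f_i, and replace dx_i by d F_i = (∂F_i/∂u) du + (∂F_i/∂v) dv.
  For the x component: f_1(F) = -4*u^2 - 6*u + 6*v^2; d F_1 = (0) du + (8*v) dv
  For the y component: f_2(F) = -2*u^2 - 3*u + 4*v^2; d F_2 = (-4*u - 3) du + (0) dv
  For the z component: f_3(F) = -6*v^2; d F_3 = (0) du + (-4*v) dv
Combining and collecting du, dv coefficients:
  coeff of du: 8*u^3 + 18*u^2 - 16*u*v^2 + 9*u - 12*v^2
  coeff of dv: 8*v*(-4*u^2 - 6*u + 9*v^2)
F^* omega = (8*u^3 + 18*u^2 - 16*u*v^2 + 9*u - 12*v^2) du + (8*v*(-4*u^2 - 6*u + 9*v^2)) dv.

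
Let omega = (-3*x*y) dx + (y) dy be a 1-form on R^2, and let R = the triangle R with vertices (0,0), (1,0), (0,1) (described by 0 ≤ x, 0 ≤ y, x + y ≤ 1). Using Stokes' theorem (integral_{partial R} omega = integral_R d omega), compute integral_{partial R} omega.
integral_(partial R) omega = 1/2

Stokes: integral_partial_R omega = integral_R d omega with d omega = (∂Q/∂x - ∂P/∂y) dx ∧ dy.
  ∂Q/∂x = 0
  ∂P/∂y = -3*x
  integrand = ∂Q/∂x - ∂P/∂y = 3*x.
Integrating over R: integral_0^1 integral_0^{1-x} (3*x) dy dx = 1/2.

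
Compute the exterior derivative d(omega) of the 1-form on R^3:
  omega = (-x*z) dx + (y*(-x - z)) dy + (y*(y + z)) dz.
d(omega) = (-y) dx ∧ dy + (x) dx ∧ dz + (3*y + z) dy ∧ dz

For a 1-form omega = sum_i f_i dx_i, the exterior derivative is
  d(omega) = sum_{i < j} (∂f_j/∂x_i - ∂f_i/∂x_j) dx_i ∧ dx_j.
  coefficient of dx ∧ dy: ∂f_2/∂x - ∂f_1/∂y = ∂(y*(-x - z))/∂x - ∂(-x*z)/∂y = -y
  coefficient of dx ∧ dz: ∂f_3/∂x - ∂f_1/∂z = ∂(y*(y + z))/∂x - ∂(-x*z)/∂z = x
  coefficient of dy ∧ dz: ∂f_3/∂y - ∂f_2/∂z = ∂(y*(y + z))/∂y - ∂(y*(-x - z))/∂z = 3*y + z
Assembling: d(omega) = (-y) dx ∧ dy + (x) dx ∧ dz + (3*y + z) dy ∧ dz.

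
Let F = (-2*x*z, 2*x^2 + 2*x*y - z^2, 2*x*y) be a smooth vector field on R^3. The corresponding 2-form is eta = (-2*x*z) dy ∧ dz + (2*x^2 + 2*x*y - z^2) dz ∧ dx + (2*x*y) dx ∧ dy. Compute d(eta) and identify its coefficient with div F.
d(eta) = (2*x - 2*z) dx ∧ dy ∧ dz; div F = 2*x - 2*z

For a 2-form in R^3 of the form above, applying d gives a 3-form with coefficient ∂P/∂x + ∂Q/∂y + ∂R/∂z:
  ∂P/∂x = -2*z
  ∂Q/∂y = 2*x
  ∂R/∂z = 0
Sum = 2*x - 2*z, which is exactly div F.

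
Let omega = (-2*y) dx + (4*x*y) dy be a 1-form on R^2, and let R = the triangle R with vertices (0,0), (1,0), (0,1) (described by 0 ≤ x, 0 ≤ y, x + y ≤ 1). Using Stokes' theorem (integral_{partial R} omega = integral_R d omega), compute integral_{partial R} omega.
integral_(partial R) omega = 5/3

Stokes: integral_partial_R omega = integral_R d omega with d omega = (∂Q/∂x - ∂P/∂y) dx ∧ dy.
  ∂Q/∂x = 4*y
  ∂P/∂y = -2
  integrand = ∂Q/∂x - ∂P/∂y = 4*y + 2.
Integrating over R: integral_0^1 integral_0^{1-x} (4*y + 2) dy dx = 5/3.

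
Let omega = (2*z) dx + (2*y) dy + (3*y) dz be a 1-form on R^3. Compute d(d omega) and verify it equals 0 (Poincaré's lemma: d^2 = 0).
d(d omega) = 0

Step 1: d omega = sum_{i<j} (∂f_j/∂x_i - ∂f_i/∂x_j) dx_i ∧ dx_j:
  coeff of dx ∧ dy: 0
  coeff of dx ∧ dz: -2
  coeff of dy ∧ dz: 3
Step 2: Apply d again to each 2-form coefficient. The only possible 3-form in R^3 is dx ∧ dy ∧ dz, with coefficient
  ∂(coeff of dy∧dz)/∂x - ∂(coeff of dx∧dz)/∂y + ∂(coeff of dx∧dy)/∂z
  = ∂/∂x (3) - ∂/∂y (-2) + ∂/∂z (0).
Each of these terms simplifies to sums of mixed partials that cancel in pairs. The result is 0 (by equality of mixed partials for smooth functions — Schwarz / Clairaut).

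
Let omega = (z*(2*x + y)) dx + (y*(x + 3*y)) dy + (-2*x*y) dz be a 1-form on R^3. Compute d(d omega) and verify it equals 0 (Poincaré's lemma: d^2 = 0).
d(d omega) = 0

Step 1: d omega = sum_{i<j} (∂f_j/∂x_i - ∂f_i/∂x_j) dx_i ∧ dx_j:
  coeff of dx ∧ dy: y - z
  coeff of dx ∧ dz: -2*x - 3*y
  coeff of dy ∧ dz: -2*x
Step 2: Apply d again to each 2-form coefficient. The only possible 3-form in R^3 is dx ∧ dy ∧ dz, with coefficient
  ∂(coeff of dy∧dz)/∂x - ∂(coeff of dx∧dz)/∂y + ∂(coeff of dx∧dy)/∂z
  = ∂/∂x (-2*x) - ∂/∂y (-2*x - 3*y) + ∂/∂z (y - z).
Each of these terms simplifies to sums of mixed partials that cancel in pairs. The result is 0 (by equality of mixed partials for smooth functions — Schwarz / Clairaut).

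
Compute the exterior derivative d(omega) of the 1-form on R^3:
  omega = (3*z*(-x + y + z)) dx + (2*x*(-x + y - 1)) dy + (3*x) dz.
d(omega) = (-4*x + 2*y - 3*z - 2) dx ∧ dy + (3*x - 3*y - 6*z + 3) dx ∧ dz

For a 1-form omega = sum_i f_i dx_i, the exterior derivative is
  d(omega) = sum_{i < j} (∂f_j/∂x_i - ∂f_i/∂x_j) dx_i ∧ dx_j.
  coefficient of dx ∧ dy: ∂f_2/∂x - ∂f_1/∂y = ∂(2*x*(-x + y - 1))/∂x - ∂(3*z*(-x + y + z))/∂y = -4*x + 2*y - 3*z - 2
  coefficient of dx ∧ dz: ∂f_3/∂x - ∂f_1/∂z = ∂(3*x)/∂x - ∂(3*z*(-x + y + z))/∂z = 3*x - 3*y - 6*z + 3
Assembling: d(omega) = (-4*x + 2*y - 3*z - 2) dx ∧ dy + (3*x - 3*y - 6*z + 3) dx ∧ dz.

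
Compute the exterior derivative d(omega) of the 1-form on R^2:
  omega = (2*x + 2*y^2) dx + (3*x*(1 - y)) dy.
d(omega) = (3 - 7*y) dx ∧ dy

For a 1-form omega = sum_i f_i dx_i, the exterior derivative is
  d(omega) = sum_{i < j} (∂f_j/∂x_i - ∂f_i/∂x_j) dx_i ∧ dx_j.
  coefficient of dx ∧ dy: ∂f_2/∂x - ∂f_1/∂y = ∂(3*x*(1 - y))/∂x - ∂(2*x + 2*y^2)/∂y = 3 - 7*y
Assembling: d(omega) = (3 - 7*y) dx ∧ dy.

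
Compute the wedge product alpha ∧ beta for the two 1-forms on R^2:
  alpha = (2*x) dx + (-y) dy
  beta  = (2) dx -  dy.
alpha ∧ beta = (-2*x + 2*y) dx ∧ dy

Distribute the wedge, using dx_i ∧ dx_j = -dx_j ∧ dx_i and dx_i ∧ dx_i = 0. For each pair (i, j) with i < j, the coefficient of dx_i ∧ dx_j in alpha ∧ beta is (alpha_i * beta_j - alpha_j * beta_i). Collecting: alpha ∧ beta = (-2*x + 2*y) dx ∧ dy.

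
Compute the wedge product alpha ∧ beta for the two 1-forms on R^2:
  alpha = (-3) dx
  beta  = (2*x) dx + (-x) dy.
alpha ∧ beta = (3*x) dx ∧ dy

Distribute the wedge, using dx_i ∧ dx_j = -dx_j ∧ dx_i and dx_i ∧ dx_i = 0. For each pair (i, j) with i < j, the coefficient of dx_i ∧ dx_j in alpha ∧ beta is (alpha_i * beta_j - alpha_j * beta_i). Collecting: alpha ∧ beta = (3*x) dx ∧ dy.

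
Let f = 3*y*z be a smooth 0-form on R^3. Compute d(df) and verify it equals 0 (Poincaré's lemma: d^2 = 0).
d(df) = 0

Step 1: df = sum_i (∂f/∂x_i) dx_i = (0) dx + (3*z) dy + (3*y) dz.
Step 2: Apply d again. Using the 1-form formula, the coefficient of dx ∧ dy in d(df) is ∂^2 f/∂x ∂y - ∂^2 f/∂y ∂x = (0) - (0) = 0 (equality of mixed partials for smooth f).
Similarly for dx ∧ dz and dy ∧ dz — all coefficients vanish. So d(df) = 0.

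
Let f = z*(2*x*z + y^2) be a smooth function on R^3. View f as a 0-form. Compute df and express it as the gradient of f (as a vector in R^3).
df = (2*z^2) dx + (2*y*z) dy + (4*x*z + y^2) dz; grad f = (2*z^2, 2*y*z, 4*x*z + y^2)

For a 0-form f, d f = (∂f/∂x) dx + (∂f/∂y) dy + (∂f/∂z) dz. The components of the vector representation are exactly the entries of grad f in Cartesian coordinates:
  ∂f/∂x = 2*z^2
  ∂f/∂y = 2*y*z
  ∂f/∂z = 4*x*z + y^2.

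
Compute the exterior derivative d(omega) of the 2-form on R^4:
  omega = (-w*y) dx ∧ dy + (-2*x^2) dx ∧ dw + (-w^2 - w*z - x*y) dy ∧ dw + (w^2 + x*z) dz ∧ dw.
d(omega) = (-2*y) dx ∧ dy ∧ dw + (w) dy ∧ dz ∧ dw + (z) dx ∧ dz ∧ dw

For a 2-form omega = sum_{i<j} g_{ij} dx_i ∧ dx_j, the exterior derivative is
  d(omega) = sum_{i<j} d(g_{ij}) ∧ dx_i ∧ dx_j = sum_{i<j, k} (∂g_{ij}/∂x_k) dx_k ∧ dx_i ∧ dx_j.
Expand each term, using dx_k ∧ dx_i ∧ dx_j = sgn(permutation) dx_{(a)} ∧ dx_{(b)} ∧ dx_{(c)} with (a < b < c) sorted:
  d(-w*y) includes (∂/∂w)(-w*y) dw = (-y) dw, which multiplied by dx ∧ dy gives (-y) dx ∧ dy ∧ dw
  d(-w^2 - w*z - x*y) includes (∂/∂x)(-w^2 - w*z - x*y) dx = (-y) dx, which multiplied by dy ∧ dw gives (-y) dx ∧ dy ∧ dw
  d(-w^2 - w*z - x*y) includes (∂/∂z)(-w^2 - w*z - x*y) dz = (-w) dz, which multiplied by dy ∧ dw gives (w) dy ∧ dz ∧ dw
  d(w^2 + x*z) includes (∂/∂x)(w^2 + x*z) dx = (z) dx, which multiplied by dz ∧ dw gives (z) dx ∧ dz ∧ dw
Collecting like 3-forms: d(omega) = (-2*y) dx ∧ dy ∧ dw + (w) dy ∧ dz ∧ dw + (z) dx ∧ dz ∧ dw.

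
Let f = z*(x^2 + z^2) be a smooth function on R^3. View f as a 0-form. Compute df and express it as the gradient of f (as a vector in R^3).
df = (2*x*z) dx + (0) dy + (x^2 + 3*z^2) dz; grad f = (2*x*z, 0, x^2 + 3*z^2)

For a 0-form f, d f = (∂f/∂x) dx + (∂f/∂y) dy + (∂f/∂z) dz. The components of the vector representation are exactly the entries of grad f in Cartesian coordinates:
  ∂f/∂x = 2*x*z
  ∂f/∂y = 0
  ∂f/∂z = x^2 + 3*z^2.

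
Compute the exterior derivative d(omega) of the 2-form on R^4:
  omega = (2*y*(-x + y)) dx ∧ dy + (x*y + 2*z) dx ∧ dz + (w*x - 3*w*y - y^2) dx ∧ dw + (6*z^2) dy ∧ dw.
d(omega) = (-x) dx ∧ dy ∧ dz + (3*w + 2*y) dx ∧ dy ∧ dw + (-12*z) dy ∧ dz ∧ dw

For a 2-form omega = sum_{i<j} g_{ij} dx_i ∧ dx_j, the exterior derivative is
  d(omega) = sum_{i<j} d(g_{ij}) ∧ dx_i ∧ dx_j = sum_{i<j, k} (∂g_{ij}/∂x_k) dx_k ∧ dx_i ∧ dx_j.
Expand each term, using dx_k ∧ dx_i ∧ dx_j = sgn(permutation) dx_{(a)} ∧ dx_{(b)} ∧ dx_{(c)} with (a < b < c) sorted:
  d(x*y + 2*z) includes (∂/∂y)(x*y + 2*z) dy = (x) dy, which multiplied by dx ∧ dz gives (-x) dx ∧ dy ∧ dz
  d(w*x - 3*w*y - y^2) includes (∂/∂y)(w*x - 3*w*y - y^2) dy = (-3*w - 2*y) dy, which multiplied by dx ∧ dw gives (3*w + 2*y) dx ∧ dy ∧ dw
  d(6*z^2) includes (∂/∂z)(6*z^2) dz = (12*z) dz, which multiplied by dy ∧ dw gives (-12*z) dy ∧ dz ∧ dw
Collecting like 3-forms: d(omega) = (-x) dx ∧ dy ∧ dz + (3*w + 2*y) dx ∧ dy ∧ dw + (-12*z) dy ∧ dz ∧ dw.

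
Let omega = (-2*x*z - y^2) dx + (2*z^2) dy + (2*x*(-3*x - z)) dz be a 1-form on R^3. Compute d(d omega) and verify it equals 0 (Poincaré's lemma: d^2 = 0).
d(d omega) = 0

Step 1: d omega = sum_{i<j} (∂f_j/∂x_i - ∂f_i/∂x_j) dx_i ∧ dx_j:
  coeff of dx ∧ dy: 2*y
  coeff of dx ∧ dz: -10*x - 2*z
  coeff of dy ∧ dz: -4*z
Step 2: Apply d again to each 2-form coefficient. The only possible 3-form in R^3 is dx ∧ dy ∧ dz, with coefficient
  ∂(coeff of dy∧dz)/∂x - ∂(coeff of dx∧dz)/∂y + ∂(coeff of dx∧dy)/∂z
  = ∂/∂x (-4*z) - ∂/∂y (-10*x - 2*z) + ∂/∂z (2*y).
Each of these terms simplifies to sums of mixed partials that cancel in pairs. The result is 0 (by equality of mixed partials for smooth functions — Schwarz / Clairaut).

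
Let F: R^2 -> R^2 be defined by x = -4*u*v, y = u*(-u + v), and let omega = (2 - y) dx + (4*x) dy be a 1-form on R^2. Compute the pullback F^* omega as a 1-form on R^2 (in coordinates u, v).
F^* omega = (4*v*(7*u^2 - 3*u*v - 2)) du + (4*u*(-u^2 - 3*u*v - 2)) dv

Using F^*(f dg) = (f ∘ F) d(g ∘ F), substitute each coordinate x_i by F_i(u, v) in f_i, and replace dx_i by d F_i = (∂F_i/∂u) du + (∂F_i/∂v) dv.
  For the x component: f_1(F) = u^2 - u*v + 2; d F_1 = (-4*v) du + (-4*u) dv
  For the y component: f_2(F) = -16*u*v; d F_2 = (-2*u + v) du + (u) dv
Combining and collecting du, dv coefficients:
  coeff of du: 4*v*(7*u^2 - 3*u*v - 2)
  coeff of dv: 4*u*(-u^2 - 3*u*v - 2)
F^* omega = (4*v*(7*u^2 - 3*u*v - 2)) du + (4*u*(-u^2 - 3*u*v - 2)) dv.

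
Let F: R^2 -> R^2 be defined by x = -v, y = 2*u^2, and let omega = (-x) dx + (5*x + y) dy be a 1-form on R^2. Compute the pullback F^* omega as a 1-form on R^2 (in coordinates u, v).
F^* omega = (8*u^3 - 20*u*v) du + (-v) dv

Using F^*(f dg) = (f ∘ F) d(g ∘ F), substitute each coordinate x_i by F_i(u, v) in f_i, and replace dx_i by d F_i = (∂F_i/∂u) du + (∂F_i/∂v) dv.
  For the x component: f_1(F) = v; d F_1 = (0) du + (-1) dv
  For the y component: f_2(F) = 2*u^2 - 5*v; d F_2 = (4*u) du + (0) dv
Combining and collecting du, dv coefficients:
  coeff of du: 8*u^3 - 20*u*v
  coeff of dv: -v
F^* omega = (8*u^3 - 20*u*v) du + (-v) dv.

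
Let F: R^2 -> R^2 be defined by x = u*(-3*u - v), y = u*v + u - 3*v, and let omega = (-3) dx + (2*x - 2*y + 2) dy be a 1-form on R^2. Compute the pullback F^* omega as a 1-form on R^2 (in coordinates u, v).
F^* omega = (-6*u^2*v - 6*u^2 - 4*u*v^2 - 6*u*v + 16*u + 6*v^2 + 11*v + 2) du + (-6*u^3 - 4*u^2*v + 16*u^2 + 18*u*v + 11*u - 18*v - 6) dv

Using F^*(f dg) = (f ∘ F) d(g ∘ F), substitute each coordinate x_i by F_i(u, v) in f_i, and replace dx_i by d F_i = (∂F_i/∂u) du + (∂F_i/∂v) dv.
  For the x component: f_1(F) = -3; d F_1 = (-6*u - v) du + (-u) dv
  For the y component: f_2(F) = -6*u^2 - 4*u*v - 2*u + 6*v + 2; d F_2 = (v + 1) du + (u - 3) dv
Combining and collecting du, dv coefficients:
  coeff of du: -6*u^2*v - 6*u^2 - 4*u*v^2 - 6*u*v + 16*u + 6*v^2 + 11*v + 2
  coeff of dv: -6*u^3 - 4*u^2*v + 16*u^2 + 18*u*v + 11*u - 18*v - 6
F^* omega = (-6*u^2*v - 6*u^2 - 4*u*v^2 - 6*u*v + 16*u + 6*v^2 + 11*v + 2) du + (-6*u^3 - 4*u^2*v + 16*u^2 + 18*u*v + 11*u - 18*v - 6) dv.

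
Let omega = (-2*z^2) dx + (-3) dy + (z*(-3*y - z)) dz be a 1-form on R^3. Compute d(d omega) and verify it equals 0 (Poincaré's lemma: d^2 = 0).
d(d omega) = 0

Step 1: d omega = sum_{i<j} (∂f_j/∂x_i - ∂f_i/∂x_j) dx_i ∧ dx_j:
  coeff of dx ∧ dy: 0
  coeff of dx ∧ dz: 4*z
  coeff of dy ∧ dz: -3*z
Step 2: Apply d again to each 2-form coefficient. The only possible 3-form in R^3 is dx ∧ dy ∧ dz, with coefficient
  ∂(coeff of dy∧dz)/∂x - ∂(coeff of dx∧dz)/∂y + ∂(coeff of dx∧dy)/∂z
  = ∂/∂x (-3*z) - ∂/∂y (4*z) + ∂/∂z (0).
Each of these terms simplifies to sums of mixed partials that cancel in pairs. The result is 0 (by equality of mixed partials for smooth functions — Schwarz / Clairaut).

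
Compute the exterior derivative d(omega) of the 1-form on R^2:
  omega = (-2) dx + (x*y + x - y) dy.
d(omega) = (y + 1) dx ∧ dy

For a 1-form omega = sum_i f_i dx_i, the exterior derivative is
  d(omega) = sum_{i < j} (∂f_j/∂x_i - ∂f_i/∂x_j) dx_i ∧ dx_j.
  coefficient of dx ∧ dy: ∂f_2/∂x - ∂f_1/∂y = ∂(x*y + x - y)/∂x - ∂(-2)/∂y = y + 1
Assembling: d(omega) = (y + 1) dx ∧ dy.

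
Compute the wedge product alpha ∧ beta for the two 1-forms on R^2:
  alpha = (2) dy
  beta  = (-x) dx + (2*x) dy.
alpha ∧ beta = (2*x) dx ∧ dy

Distribute the wedge, using dx_i ∧ dx_j = -dx_j ∧ dx_i and dx_i ∧ dx_i = 0. For each pair (i, j) with i < j, the coefficient of dx_i ∧ dx_j in alpha ∧ beta is (alpha_i * beta_j - alpha_j * beta_i). Collecting: alpha ∧ beta = (2*x) dx ∧ dy.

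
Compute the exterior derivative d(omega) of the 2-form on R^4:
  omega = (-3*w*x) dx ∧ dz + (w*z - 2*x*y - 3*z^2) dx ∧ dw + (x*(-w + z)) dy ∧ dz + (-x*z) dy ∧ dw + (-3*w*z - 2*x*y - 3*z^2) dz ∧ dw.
d(omega) = (-w - 3*x - 2*y + 6*z) dx ∧ dz ∧ dw + (2*x - z) dx ∧ dy ∧ dw + (-w + z) dx ∧ dy ∧ dz + (-2*x) dy ∧ dz ∧ dw

For a 2-form omega = sum_{i<j} g_{ij} dx_i ∧ dx_j, the exterior derivative is
  d(omega) = sum_{i<j} d(g_{ij}) ∧ dx_i ∧ dx_j = sum_{i<j, k} (∂g_{ij}/∂x_k) dx_k ∧ dx_i ∧ dx_j.
Expand each term, using dx_k ∧ dx_i ∧ dx_j = sgn(permutation) dx_{(a)} ∧ dx_{(b)} ∧ dx_{(c)} with (a < b < c) sorted:
  d(-3*w*x) includes (∂/∂w)(-3*w*x) dw = (-3*x) dw, which multiplied by dx ∧ dz gives (-3*x) dx ∧ dz ∧ dw
  d(w*z - 2*x*y - 3*z^2) includes (∂/∂y)(w*z - 2*x*y - 3*z^2) dy = (-2*x) dy, which multiplied by dx ∧ dw gives (2*x) dx ∧ dy ∧ dw
  d(w*z - 2*x*y - 3*z^2) includes (∂/∂z)(w*z - 2*x*y - 3*z^2) dz = (w - 6*z) dz, which multiplied by dx ∧ dw gives (-w + 6*z) dx ∧ dz ∧ dw
  d(x*(-w + z)) includes (∂/∂x)(x*(-w + z)) dx = (-w + z) dx, which multiplied by dy ∧ dz gives (-w + z) dx ∧ dy ∧ dz
  d(x*(-w + z)) includes (∂/∂w)(x*(-w + z)) dw = (-x) dw, which multiplied by dy ∧ dz gives (-x) dy ∧ dz ∧ dw
  d(-x*z) includes (∂/∂x)(-x*z) dx = (-z) dx, which multiplied by dy ∧ dw gives (-z) dx ∧ dy ∧ dw
  d(-x*z) includes (∂/∂z)(-x*z) dz = (-x) dz, which multiplied by dy ∧ dw gives (x) dy ∧ dz ∧ dw
  d(-3*w*z - 2*x*y - 3*z^2) includes (∂/∂x)(-3*w*z - 2*x*y - 3*z^2) dx = (-2*y) dx, which multiplied by dz ∧ dw gives (-2*y) dx ∧ dz ∧ dw
  d(-3*w*z - 2*x*y - 3*z^2) includes (∂/∂y)(-3*w*z - 2*x*y - 3*z^2) dy = (-2*x) dy, which multiplied by dz ∧ dw gives (-2*x) dy ∧ dz ∧ dw
Collecting like 3-forms: d(omega) = (-w - 3*x - 2*y + 6*z) dx ∧ dz ∧ dw + (2*x - z) dx ∧ dy ∧ dw + (-w + z) dx ∧ dy ∧ dz + (-2*x) dy ∧ dz ∧ dw.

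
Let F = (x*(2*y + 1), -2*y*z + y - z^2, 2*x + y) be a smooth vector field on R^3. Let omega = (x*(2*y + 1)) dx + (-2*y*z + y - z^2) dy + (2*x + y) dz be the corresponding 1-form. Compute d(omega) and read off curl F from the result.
d(omega) = (2*y + 2*z + 1) dy ∧ dz + (-2) dz ∧ dx + (-2*x) dx ∧ dy; curl F = (2*y + 2*z + 1, -2, -2*x)

d omega = sum_{i<j} (∂f_j/∂x_i - ∂f_i/∂x_j) dx_i ∧ dx_j. Under the identification (dy ∧ dz, dz ∧ dx, dx ∧ dy) ↔ (e_x, e_y, e_z), the coefficients are exactly the components of curl F. Compute:
  ∂R/∂y - ∂Q/∂z = (1) - (-2*y - 2*z) = 2*y + 2*z + 1
  ∂P/∂z - ∂R/∂x = (0) - (2) = -2
  ∂Q/∂x - ∂P/∂y = (0) - (2*x) = -2*x.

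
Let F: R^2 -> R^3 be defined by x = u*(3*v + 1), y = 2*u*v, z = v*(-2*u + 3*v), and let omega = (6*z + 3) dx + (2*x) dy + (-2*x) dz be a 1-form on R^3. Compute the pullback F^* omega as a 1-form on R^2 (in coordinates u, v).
F^* omega = (-12*u*v^2 - 4*u*v + 54*v^3 + 18*v^2 + 9*v + 3) du + (u*(-12*u*v + 8*u + 18*v^2 - 12*v + 9)) dv

Using F^*(f dg) = (f ∘ F) d(g ∘ F), substitute each coordinate x_i by F_i(u, v) in f_i, and replace dx_i by d F_i = (∂F_i/∂u) du + (∂F_i/∂v) dv.
  For the x component: f_1(F) = -12*u*v + 18*v^2 + 3; d F_1 = (3*v + 1) du + (3*u) dv
  For the y component: f_2(F) = 2*u*(3*v + 1); d F_2 = (2*v) du + (2*u) dv
  For the z component: f_3(F) = 2*u*(-3*v - 1); d F_3 = (-2*v) du + (-2*u + 6*v) dv
Combining and collecting du, dv coefficients:
  coeff of du: -12*u*v^2 - 4*u*v + 54*v^3 + 18*v^2 + 9*v + 3
  coeff of dv: u*(-12*u*v + 8*u + 18*v^2 - 12*v + 9)
F^* omega = (-12*u*v^2 - 4*u*v + 54*v^3 + 18*v^2 + 9*v + 3) du + (u*(-12*u*v + 8*u + 18*v^2 - 12*v + 9)) dv.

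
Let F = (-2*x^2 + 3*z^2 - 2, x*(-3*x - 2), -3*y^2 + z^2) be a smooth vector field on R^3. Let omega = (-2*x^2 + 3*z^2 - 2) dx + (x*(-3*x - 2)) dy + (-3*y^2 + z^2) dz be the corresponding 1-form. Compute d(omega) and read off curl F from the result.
d(omega) = (-6*y) dy ∧ dz + (6*z) dz ∧ dx + (-6*x - 2) dx ∧ dy; curl F = (-6*y, 6*z, -6*x - 2)

d omega = sum_{i<j} (∂f_j/∂x_i - ∂f_i/∂x_j) dx_i ∧ dx_j. Under the identification (dy ∧ dz, dz ∧ dx, dx ∧ dy) ↔ (e_x, e_y, e_z), the coefficients are exactly the components of curl F. Compute:
  ∂R/∂y - ∂Q/∂z = (-6*y) - (0) = -6*y
  ∂P/∂z - ∂R/∂x = (6*z) - (0) = 6*z
  ∂Q/∂x - ∂P/∂y = (-6*x - 2) - (0) = -6*x - 2.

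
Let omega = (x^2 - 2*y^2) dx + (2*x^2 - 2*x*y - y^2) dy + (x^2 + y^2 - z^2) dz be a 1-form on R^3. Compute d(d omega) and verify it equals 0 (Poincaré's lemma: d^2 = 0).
d(d omega) = 0

Step 1: d omega = sum_{i<j} (∂f_j/∂x_i - ∂f_i/∂x_j) dx_i ∧ dx_j:
  coeff of dx ∧ dy: 4*x + 2*y
  coeff of dx ∧ dz: 2*x
  coeff of dy ∧ dz: 2*y
Step 2: Apply d again to each 2-form coefficient. The only possible 3-form in R^3 is dx ∧ dy ∧ dz, with coefficient
  ∂(coeff of dy∧dz)/∂x - ∂(coeff of dx∧dz)/∂y + ∂(coeff of dx∧dy)/∂z
  = ∂/∂x (2*y) - ∂/∂y (2*x) + ∂/∂z (4*x + 2*y).
Each of these terms simplifies to sums of mixed partials that cancel in pairs. The result is 0 (by equality of mixed partials for smooth functions — Schwarz / Clairaut).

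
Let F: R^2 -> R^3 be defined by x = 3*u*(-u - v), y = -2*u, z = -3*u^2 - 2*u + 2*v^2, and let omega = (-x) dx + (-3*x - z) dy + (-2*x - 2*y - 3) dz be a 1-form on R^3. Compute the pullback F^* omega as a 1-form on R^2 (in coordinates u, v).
F^* omega = (-54*u^3 - 63*u^2*v - 60*u^2 - 9*u*v^2 - 30*u*v + 6*u + 4*v^2 + 6) du + (-9*u^3 + 15*u^2*v + 24*u*v^2 + 16*u*v - 12*v) dv

Using F^*(f dg) = (f ∘ F) d(g ∘ F), substitute each coordinate x_i by F_i(u, v) in f_i, and replace dx_i by d F_i = (∂F_i/∂u) du + (∂F_i/∂v) dv.
  For the x component: f_1(F) = 3*u*(u + v); d F_1 = (-6*u - 3*v) du + (-3*u) dv
  For the y component: f_2(F) = 12*u^2 + 9*u*v + 2*u - 2*v^2; d F_2 = (-2) du + (0) dv
  For the z component: f_3(F) = 6*u^2 + 6*u*v + 4*u - 3; d F_3 = (-6*u - 2) du + (4*v) dv
Combining and collecting du, dv coefficients:
  coeff of du: -54*u^3 - 63*u^2*v - 60*u^2 - 9*u*v^2 - 30*u*v + 6*u + 4*v^2 + 6
  coeff of dv: -9*u^3 + 15*u^2*v + 24*u*v^2 + 16*u*v - 12*v
F^* omega = (-54*u^3 - 63*u^2*v - 60*u^2 - 9*u*v^2 - 30*u*v + 6*u + 4*v^2 + 6) du + (-9*u^3 + 15*u^2*v + 24*u*v^2 + 16*u*v - 12*v) dv.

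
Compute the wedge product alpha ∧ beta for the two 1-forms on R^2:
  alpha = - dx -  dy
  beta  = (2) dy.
alpha ∧ beta = (-2) dx ∧ dy

Distribute the wedge, using dx_i ∧ dx_j = -dx_j ∧ dx_i and dx_i ∧ dx_i = 0. For each pair (i, j) with i < j, the coefficient of dx_i ∧ dx_j in alpha ∧ beta is (alpha_i * beta_j - alpha_j * beta_i). Collecting: alpha ∧ beta = (-2) dx ∧ dy.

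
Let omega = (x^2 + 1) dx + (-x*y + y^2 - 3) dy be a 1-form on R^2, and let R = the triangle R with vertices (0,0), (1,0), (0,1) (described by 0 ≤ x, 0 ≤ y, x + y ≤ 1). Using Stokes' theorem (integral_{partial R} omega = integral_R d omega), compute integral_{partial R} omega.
integral_(partial R) omega = -1/6

Stokes: integral_partial_R omega = integral_R d omega with d omega = (∂Q/∂x - ∂P/∂y) dx ∧ dy.
  ∂Q/∂x = -y
  ∂P/∂y = 0
  integrand = ∂Q/∂x - ∂P/∂y = -y.
Integrating over R: integral_0^1 integral_0^{1-x} (-y) dy dx = -1/6.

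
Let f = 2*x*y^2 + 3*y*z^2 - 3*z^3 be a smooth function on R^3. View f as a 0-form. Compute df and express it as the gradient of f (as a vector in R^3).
df = (2*y^2) dx + (4*x*y + 3*z^2) dy + (3*z*(2*y - 3*z)) dz; grad f = (2*y^2, 4*x*y + 3*z^2, 3*z*(2*y - 3*z))

For a 0-form f, d f = (∂f/∂x) dx + (∂f/∂y) dy + (∂f/∂z) dz. The components of the vector representation are exactly the entries of grad f in Cartesian coordinates:
  ∂f/∂x = 2*y^2
  ∂f/∂y = 4*x*y + 3*z^2
  ∂f/∂z = 3*z*(2*y - 3*z).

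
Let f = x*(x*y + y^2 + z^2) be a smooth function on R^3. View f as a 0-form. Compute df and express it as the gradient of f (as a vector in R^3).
df = (2*x*y + y^2 + z^2) dx + (x*(x + 2*y)) dy + (2*x*z) dz; grad f = (2*x*y + y^2 + z^2, x*(x + 2*y), 2*x*z)

For a 0-form f, d f = (∂f/∂x) dx + (∂f/∂y) dy + (∂f/∂z) dz. The components of the vector representation are exactly the entries of grad f in Cartesian coordinates:
  ∂f/∂x = 2*x*y + y^2 + z^2
  ∂f/∂y = x*(x + 2*y)
  ∂f/∂z = 2*x*z.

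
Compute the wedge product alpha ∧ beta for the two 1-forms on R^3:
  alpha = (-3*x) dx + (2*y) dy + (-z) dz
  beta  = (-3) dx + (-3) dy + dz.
alpha ∧ beta = (9*x + 6*y) dx ∧ dy + (-3*x - 3*z) dx ∧ dz + (2*y - 3*z) dy ∧ dz

Distribute the wedge, using dx_i ∧ dx_j = -dx_j ∧ dx_i and dx_i ∧ dx_i = 0. For each pair (i, j) with i < j, the coefficient of dx_i ∧ dx_j in alpha ∧ beta is (alpha_i * beta_j - alpha_j * beta_i). Collecting: alpha ∧ beta = (9*x + 6*y) dx ∧ dy + (-3*x - 3*z) dx ∧ dz + (2*y - 3*z) dy ∧ dz.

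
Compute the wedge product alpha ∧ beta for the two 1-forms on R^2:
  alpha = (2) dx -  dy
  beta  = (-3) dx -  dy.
alpha ∧ beta = (-5) dx ∧ dy

Distribute the wedge, using dx_i ∧ dx_j = -dx_j ∧ dx_i and dx_i ∧ dx_i = 0. For each pair (i, j) with i < j, the coefficient of dx_i ∧ dx_j in alpha ∧ beta is (alpha_i * beta_j - alpha_j * beta_i). Collecting: alpha ∧ beta = (-5) dx ∧ dy.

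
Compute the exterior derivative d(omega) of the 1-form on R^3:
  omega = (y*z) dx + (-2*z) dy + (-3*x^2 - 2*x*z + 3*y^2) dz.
d(omega) = (-z) dx ∧ dy + (-6*x - y - 2*z) dx ∧ dz + (6*y + 2) dy ∧ dz

For a 1-form omega = sum_i f_i dx_i, the exterior derivative is
  d(omega) = sum_{i < j} (∂f_j/∂x_i - ∂f_i/∂x_j) dx_i ∧ dx_j.
  coefficient of dx ∧ dy: ∂f_2/∂x - ∂f_1/∂y = ∂(-2*z)/∂x - ∂(y*z)/∂y = -z
  coefficient of dx ∧ dz: ∂f_3/∂x - ∂f_1/∂z = ∂(-3*x^2 - 2*x*z + 3*y^2)/∂x - ∂(y*z)/∂z = -6*x - y - 2*z
  coefficient of dy ∧ dz: ∂f_3/∂y - ∂f_2/∂z = ∂(-3*x^2 - 2*x*z + 3*y^2)/∂y - ∂(-2*z)/∂z = 6*y + 2
Assembling: d(omega) = (-z) dx ∧ dy + (-6*x - y - 2*z) dx ∧ dz + (6*y + 2) dy ∧ dz.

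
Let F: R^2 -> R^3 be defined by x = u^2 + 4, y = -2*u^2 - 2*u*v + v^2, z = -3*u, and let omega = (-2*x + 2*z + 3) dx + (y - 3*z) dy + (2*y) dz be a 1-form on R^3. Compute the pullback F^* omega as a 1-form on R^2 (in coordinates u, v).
F^* omega = (4*u^3 + 12*u^2*v - 36*u^2 - 6*u*v - 10*u - 2*v^3 - 6*v^2) du + (4*u^3 - 18*u^2 - 6*u*v^2 + 18*u*v + 2*v^3) dv

Using F^*(f dg) = (f ∘ F) d(g ∘ F), substitute each coordinate x_i by F_i(u, v) in f_i, and replace dx_i by d F_i = (∂F_i/∂u) du + (∂F_i/∂v) dv.
  For the x component: f_1(F) = -2*u^2 - 6*u - 5; d F_1 = (2*u) du + (0) dv
  For the y component: f_2(F) = -2*u^2 - 2*u*v + 9*u + v^2; d F_2 = (-4*u - 2*v) du + (-2*u + 2*v) dv
  For the z component: f_3(F) = -4*u^2 - 4*u*v + 2*v^2; d F_3 = (-3) du + (0) dv
Combining and collecting du, dv coefficients:
  coeff of du: 4*u^3 + 12*u^2*v - 36*u^2 - 6*u*v - 10*u - 2*v^3 - 6*v^2
  coeff of dv: 4*u^3 - 18*u^2 - 6*u*v^2 + 18*u*v + 2*v^3
F^* omega = (4*u^3 + 12*u^2*v - 36*u^2 - 6*u*v - 10*u - 2*v^3 - 6*v^2) du + (4*u^3 - 18*u^2 - 6*u*v^2 + 18*u*v + 2*v^3) dv.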